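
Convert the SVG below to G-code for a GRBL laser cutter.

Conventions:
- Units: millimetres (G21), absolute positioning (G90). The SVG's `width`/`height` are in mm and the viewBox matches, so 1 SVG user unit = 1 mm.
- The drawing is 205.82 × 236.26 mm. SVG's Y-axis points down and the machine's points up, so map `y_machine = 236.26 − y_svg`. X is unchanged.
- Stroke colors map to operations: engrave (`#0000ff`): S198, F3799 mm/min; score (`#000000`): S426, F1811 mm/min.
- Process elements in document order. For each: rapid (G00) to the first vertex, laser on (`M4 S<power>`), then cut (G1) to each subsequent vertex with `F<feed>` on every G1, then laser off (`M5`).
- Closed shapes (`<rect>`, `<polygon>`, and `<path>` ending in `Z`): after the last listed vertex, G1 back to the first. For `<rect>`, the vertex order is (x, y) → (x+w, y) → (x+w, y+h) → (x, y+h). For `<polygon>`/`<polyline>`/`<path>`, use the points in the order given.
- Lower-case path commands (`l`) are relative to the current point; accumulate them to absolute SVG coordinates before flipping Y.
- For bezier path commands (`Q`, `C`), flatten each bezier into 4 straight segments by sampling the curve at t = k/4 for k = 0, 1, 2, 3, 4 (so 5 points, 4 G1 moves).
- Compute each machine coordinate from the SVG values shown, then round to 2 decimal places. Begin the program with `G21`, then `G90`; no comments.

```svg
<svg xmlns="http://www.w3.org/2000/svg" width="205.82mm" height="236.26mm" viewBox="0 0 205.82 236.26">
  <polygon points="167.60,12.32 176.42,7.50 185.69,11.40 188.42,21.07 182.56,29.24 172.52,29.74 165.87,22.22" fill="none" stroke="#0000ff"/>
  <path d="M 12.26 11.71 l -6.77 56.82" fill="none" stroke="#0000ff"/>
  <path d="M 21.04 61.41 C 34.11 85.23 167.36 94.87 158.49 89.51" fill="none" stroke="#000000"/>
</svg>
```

viewBox `0 0 205.82 236.26` with mm width/height → 1 unit = 1 mm. Flip: y_m = 236.26 − y_svg.

**Shape 1** — `<polygon>` regular polygon, stroke `#0000ff` → engrave (S198, F3799). Machine vertices: (167.60,223.94) → (176.42,228.76) → (185.69,224.86) → (188.42,215.19) → (182.56,207.02) → (172.52,206.52) → (165.87,214.04) → (167.60,223.94). Closed: final G1 returns to the first vertex.

**Shape 2** — `<path>` line segment, stroke `#0000ff` → engrave (S198, F3799). Machine vertices: (12.26,224.55) → (5.49,167.73). Open path.

**Shape 3** — `<path>` cubic bezier, stroke `#000000` → score (S426, F1811). Control points (SVG): P0=(21.04,61.41), P1=(34.11,85.23), P2=(167.36,94.87), P3=(158.49,89.51); sampled at t=k/4. Machine vertices: (21.04,174.85) → (49.28,159.66) → (97.99,149.86) → (142.59,145.53) → (158.49,146.75). Open path.

G21
G90
G00 X167.60 Y223.94
M4 S198
G1 X176.42 Y228.76 F3799
G1 X185.69 Y224.86 F3799
G1 X188.42 Y215.19 F3799
G1 X182.56 Y207.02 F3799
G1 X172.52 Y206.52 F3799
G1 X165.87 Y214.04 F3799
G1 X167.60 Y223.94 F3799
M5
G00 X12.26 Y224.55
M4 S198
G1 X5.49 Y167.73 F3799
M5
G00 X21.04 Y174.85
M4 S426
G1 X49.28 Y159.66 F1811
G1 X97.99 Y149.86 F1811
G1 X142.59 Y145.53 F1811
G1 X158.49 Y146.75 F1811
M5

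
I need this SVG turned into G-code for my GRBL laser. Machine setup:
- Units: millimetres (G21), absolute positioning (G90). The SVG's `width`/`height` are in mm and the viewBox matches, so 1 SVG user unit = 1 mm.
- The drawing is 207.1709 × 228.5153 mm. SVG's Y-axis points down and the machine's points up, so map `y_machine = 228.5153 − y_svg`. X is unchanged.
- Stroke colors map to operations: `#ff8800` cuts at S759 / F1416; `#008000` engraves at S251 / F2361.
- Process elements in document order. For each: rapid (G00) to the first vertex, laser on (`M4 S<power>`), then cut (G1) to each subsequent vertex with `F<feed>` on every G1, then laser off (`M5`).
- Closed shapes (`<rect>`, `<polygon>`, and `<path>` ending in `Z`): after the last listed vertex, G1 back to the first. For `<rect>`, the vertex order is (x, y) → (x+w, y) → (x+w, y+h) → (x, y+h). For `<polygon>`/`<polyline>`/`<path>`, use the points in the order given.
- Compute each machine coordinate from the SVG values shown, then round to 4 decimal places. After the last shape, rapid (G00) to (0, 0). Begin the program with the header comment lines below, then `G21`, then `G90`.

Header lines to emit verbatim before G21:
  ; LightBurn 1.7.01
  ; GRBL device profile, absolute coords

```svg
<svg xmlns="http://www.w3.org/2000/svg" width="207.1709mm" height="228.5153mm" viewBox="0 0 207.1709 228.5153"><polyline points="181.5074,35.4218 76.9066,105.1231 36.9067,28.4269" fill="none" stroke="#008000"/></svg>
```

viewBox `0 0 207.1709 228.5153` with mm width/height → 1 unit = 1 mm. Flip: y_m = 228.5153 − y_svg.

**Shape 1** — `<polyline>` open polyline, stroke `#008000` → engrave (S251, F2361). Machine vertices: (181.5074,193.0935) → (76.9066,123.3922) → (36.9067,200.0884). Open path.

; LightBurn 1.7.01
; GRBL device profile, absolute coords
G21
G90
G00 X181.5074 Y193.0935
M4 S251
G1 X76.9066 Y123.3922 F2361
G1 X36.9067 Y200.0884 F2361
M5
G00 X0.0000 Y0.0000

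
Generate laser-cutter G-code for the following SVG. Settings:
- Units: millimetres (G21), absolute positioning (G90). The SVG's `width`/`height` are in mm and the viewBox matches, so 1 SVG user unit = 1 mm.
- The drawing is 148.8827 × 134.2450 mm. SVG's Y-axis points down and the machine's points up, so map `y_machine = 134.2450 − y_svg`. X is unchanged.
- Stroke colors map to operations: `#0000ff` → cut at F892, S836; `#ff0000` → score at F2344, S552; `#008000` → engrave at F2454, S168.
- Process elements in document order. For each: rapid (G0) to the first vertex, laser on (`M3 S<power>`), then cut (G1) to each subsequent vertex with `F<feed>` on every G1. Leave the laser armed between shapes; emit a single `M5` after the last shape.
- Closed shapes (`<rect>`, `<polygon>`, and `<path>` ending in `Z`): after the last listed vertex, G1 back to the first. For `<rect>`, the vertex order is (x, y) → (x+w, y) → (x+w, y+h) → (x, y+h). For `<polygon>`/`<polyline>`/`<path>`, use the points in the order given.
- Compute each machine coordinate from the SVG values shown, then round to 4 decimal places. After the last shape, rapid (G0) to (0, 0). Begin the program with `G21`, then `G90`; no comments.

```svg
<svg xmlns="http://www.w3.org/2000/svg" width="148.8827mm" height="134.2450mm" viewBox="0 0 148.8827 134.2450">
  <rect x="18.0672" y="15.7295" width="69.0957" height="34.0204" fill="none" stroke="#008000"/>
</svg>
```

Since the viewBox matches the mm dimensions, user units are millimetres directly. The only transform is the Y-flip y_m = 134.2450 − y_svg.

Shape 1 is a rectangle drawn with `<rect>`. Its stroke #008000 means engrave at S168, F2454. After flipping Y the toolpath is (18.0672,118.5155) → (87.1629,118.5155) → (87.1629,84.4951) → (18.0672,84.4951) → (18.0672,118.5155), returning to the start.

G21
G90
G0 X18.0672 Y118.5155
M3 S168
G1 X87.1629 Y118.5155 F2454
G1 X87.1629 Y84.4951 F2454
G1 X18.0672 Y84.4951 F2454
G1 X18.0672 Y118.5155 F2454
M5
G0 X0.0000 Y0.0000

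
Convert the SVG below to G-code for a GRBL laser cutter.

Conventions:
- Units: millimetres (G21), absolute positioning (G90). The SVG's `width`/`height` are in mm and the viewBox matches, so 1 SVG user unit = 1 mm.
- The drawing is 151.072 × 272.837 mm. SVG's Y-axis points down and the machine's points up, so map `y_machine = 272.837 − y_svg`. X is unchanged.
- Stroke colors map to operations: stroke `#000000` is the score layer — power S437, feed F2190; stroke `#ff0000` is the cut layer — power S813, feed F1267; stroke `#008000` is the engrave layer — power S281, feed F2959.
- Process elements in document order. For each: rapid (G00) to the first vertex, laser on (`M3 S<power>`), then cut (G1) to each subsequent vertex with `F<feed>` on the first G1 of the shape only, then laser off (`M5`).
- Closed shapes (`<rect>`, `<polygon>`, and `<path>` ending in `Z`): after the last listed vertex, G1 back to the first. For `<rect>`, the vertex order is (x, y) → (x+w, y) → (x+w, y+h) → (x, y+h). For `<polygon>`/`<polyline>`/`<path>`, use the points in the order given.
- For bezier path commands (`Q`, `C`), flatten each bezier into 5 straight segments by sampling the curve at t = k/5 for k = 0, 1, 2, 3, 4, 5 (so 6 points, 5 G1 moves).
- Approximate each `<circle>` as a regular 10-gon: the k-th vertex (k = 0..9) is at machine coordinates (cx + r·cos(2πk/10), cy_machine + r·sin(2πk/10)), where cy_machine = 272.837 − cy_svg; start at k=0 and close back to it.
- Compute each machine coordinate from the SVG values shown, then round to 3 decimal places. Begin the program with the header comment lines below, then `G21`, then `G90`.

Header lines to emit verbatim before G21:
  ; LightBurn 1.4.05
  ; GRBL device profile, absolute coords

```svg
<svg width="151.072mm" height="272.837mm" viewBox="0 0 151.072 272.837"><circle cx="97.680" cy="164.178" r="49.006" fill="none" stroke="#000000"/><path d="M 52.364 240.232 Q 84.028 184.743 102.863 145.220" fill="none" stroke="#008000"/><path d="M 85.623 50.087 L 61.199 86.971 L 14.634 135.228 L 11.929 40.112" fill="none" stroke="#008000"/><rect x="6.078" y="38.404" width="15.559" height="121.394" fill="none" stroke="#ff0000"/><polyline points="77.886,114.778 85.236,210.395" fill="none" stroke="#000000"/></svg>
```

1 u = 1 mm; y_m = 272.837 − y.

[1] `<circle>` circle, #000000→score S437 F2190: (146.686,108.659) → (137.327,137.464) → (112.824,155.266) → (82.536,155.266) → (58.033,137.464) → (48.674,108.659) → (58.033,79.854) → (82.536,62.052) → (112.824,62.052) → (137.327,79.854) → (146.686,108.659) (closed)

[2] `<path>` quadratic bezier, #008000→engrave S281 F2959: (52.364,32.605) → (64.516,54.162) → (75.643,74.442) → (85.742,93.444) → (94.816,111.169) → (102.863,127.617)

[3] `<path>` open polyline, #008000→engrave S281 F2959: (85.623,222.750) → (61.199,185.866) → (14.634,137.609) → (11.929,232.725)

[4] `<rect>` rectangle, #ff0000→cut S813 F1267: (6.078,234.433) → (21.637,234.433) → (21.637,113.039) → (6.078,113.039) → (6.078,234.433) (closed)

[5] `<polyline>` line segment, #000000→score S437 F2190: (77.886,158.059) → (85.236,62.442)

; LightBurn 1.4.05
; GRBL device profile, absolute coords
G21
G90
G00 X146.686 Y108.659
M3 S437
G1 X137.327 Y137.464 F2190
G1 X112.824 Y155.266
G1 X82.536 Y155.266
G1 X58.033 Y137.464
G1 X48.674 Y108.659
G1 X58.033 Y79.854
G1 X82.536 Y62.052
G1 X112.824 Y62.052
G1 X137.327 Y79.854
G1 X146.686 Y108.659
M5
G00 X52.364 Y32.605
M3 S281
G1 X64.516 Y54.162 F2959
G1 X75.643 Y74.442
G1 X85.742 Y93.444
G1 X94.816 Y111.169
G1 X102.863 Y127.617
M5
G00 X85.623 Y222.750
M3 S281
G1 X61.199 Y185.866 F2959
G1 X14.634 Y137.609
G1 X11.929 Y232.725
M5
G00 X6.078 Y234.433
M3 S813
G1 X21.637 Y234.433 F1267
G1 X21.637 Y113.039
G1 X6.078 Y113.039
G1 X6.078 Y234.433
M5
G00 X77.886 Y158.059
M3 S437
G1 X85.236 Y62.442 F2190
M5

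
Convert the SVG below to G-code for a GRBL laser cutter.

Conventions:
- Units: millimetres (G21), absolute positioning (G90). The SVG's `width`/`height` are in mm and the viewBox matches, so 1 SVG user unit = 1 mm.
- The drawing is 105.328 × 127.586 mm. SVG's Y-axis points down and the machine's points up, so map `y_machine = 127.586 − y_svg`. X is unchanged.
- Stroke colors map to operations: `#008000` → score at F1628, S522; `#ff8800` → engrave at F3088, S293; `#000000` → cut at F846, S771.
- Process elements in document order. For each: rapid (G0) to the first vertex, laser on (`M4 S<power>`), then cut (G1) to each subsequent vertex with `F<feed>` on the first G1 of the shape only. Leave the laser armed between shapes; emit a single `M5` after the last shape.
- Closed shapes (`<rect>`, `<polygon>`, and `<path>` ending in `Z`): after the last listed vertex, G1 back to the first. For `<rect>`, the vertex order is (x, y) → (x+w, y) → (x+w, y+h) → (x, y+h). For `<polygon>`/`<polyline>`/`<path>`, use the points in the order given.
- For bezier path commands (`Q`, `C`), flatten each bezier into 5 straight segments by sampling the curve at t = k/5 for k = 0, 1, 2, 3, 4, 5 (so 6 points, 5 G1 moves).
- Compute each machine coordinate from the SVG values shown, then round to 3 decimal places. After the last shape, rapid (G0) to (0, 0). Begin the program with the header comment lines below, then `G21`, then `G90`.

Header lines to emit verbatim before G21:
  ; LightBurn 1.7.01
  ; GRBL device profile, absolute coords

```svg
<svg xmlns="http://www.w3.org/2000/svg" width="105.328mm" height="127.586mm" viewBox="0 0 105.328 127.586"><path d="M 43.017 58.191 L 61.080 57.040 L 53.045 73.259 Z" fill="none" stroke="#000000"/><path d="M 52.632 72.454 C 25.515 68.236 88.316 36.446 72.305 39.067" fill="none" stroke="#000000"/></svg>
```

; LightBurn 1.7.01
; GRBL device profile, absolute coords
G21
G90
G0 X43.017 Y69.395
M4 S771
G1 X61.080 Y70.546 F846
G1 X53.045 Y54.327
G1 X43.017 Y69.395
G0 X52.632 Y55.132
M4 S771
G1 X45.802 Y60.476 F846
G1 X52.454 Y69.461
G1 X64.487 Y79.114
G1 X73.804 Y86.458
G1 X72.305 Y88.519
M5
G0 X0.000 Y0.000

1 u = 1 mm; y_m = 127.586 − y.

[1] `<path>` regular polygon, #000000→cut S771 F846: (43.017,69.395) → (61.080,70.546) → (53.045,54.327) → (43.017,69.395) (closed)

[2] `<path>` cubic bezier, #000000→cut S771 F846: (52.632,55.132) → (45.802,60.476) → (52.454,69.461) → (64.487,79.114) → (73.804,86.458) → (72.305,88.519)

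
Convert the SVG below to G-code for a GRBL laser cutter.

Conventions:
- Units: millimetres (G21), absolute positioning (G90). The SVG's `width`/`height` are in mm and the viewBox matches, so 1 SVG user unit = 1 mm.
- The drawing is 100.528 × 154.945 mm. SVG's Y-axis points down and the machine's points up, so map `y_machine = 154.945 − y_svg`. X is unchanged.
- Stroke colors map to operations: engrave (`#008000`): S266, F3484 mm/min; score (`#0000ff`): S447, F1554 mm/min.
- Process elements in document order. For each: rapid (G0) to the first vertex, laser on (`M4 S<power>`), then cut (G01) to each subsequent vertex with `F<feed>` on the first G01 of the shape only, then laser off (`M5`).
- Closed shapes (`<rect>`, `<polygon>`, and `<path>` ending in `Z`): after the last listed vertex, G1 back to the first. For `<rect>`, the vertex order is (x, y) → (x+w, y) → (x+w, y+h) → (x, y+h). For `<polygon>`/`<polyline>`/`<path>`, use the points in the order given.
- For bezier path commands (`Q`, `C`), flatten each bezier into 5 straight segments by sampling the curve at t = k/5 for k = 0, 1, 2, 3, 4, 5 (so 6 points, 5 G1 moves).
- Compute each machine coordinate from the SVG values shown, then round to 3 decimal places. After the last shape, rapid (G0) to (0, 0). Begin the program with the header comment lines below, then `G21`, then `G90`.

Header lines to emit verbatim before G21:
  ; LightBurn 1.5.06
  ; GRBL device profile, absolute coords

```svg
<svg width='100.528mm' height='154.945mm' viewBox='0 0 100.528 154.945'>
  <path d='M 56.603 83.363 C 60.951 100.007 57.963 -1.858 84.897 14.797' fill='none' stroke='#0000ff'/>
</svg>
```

; LightBurn 1.5.06
; GRBL device profile, absolute coords
G21
G90
G0 X56.603 Y71.582
M4 S447
G01 X58.630 Y73.920 F1554
G01 X60.684 Y93.324
G01 X64.554 Y118.414
G01 X72.029 Y137.815
G01 X84.897 Y140.148
M5
G0 X0.000 Y0.000

Since the viewBox matches the mm dimensions, user units are millimetres directly. The only transform is the Y-flip y_m = 154.945 − y_svg.

Shape 1 is a cubic bezier drawn with `<path>`. Its stroke #0000ff means score at S447, F1554. After flipping Y the toolpath is (56.603,71.582) → (58.630,73.920) → (60.684,93.324) → (64.554,118.414) → (72.029,137.815) → (84.897,140.148).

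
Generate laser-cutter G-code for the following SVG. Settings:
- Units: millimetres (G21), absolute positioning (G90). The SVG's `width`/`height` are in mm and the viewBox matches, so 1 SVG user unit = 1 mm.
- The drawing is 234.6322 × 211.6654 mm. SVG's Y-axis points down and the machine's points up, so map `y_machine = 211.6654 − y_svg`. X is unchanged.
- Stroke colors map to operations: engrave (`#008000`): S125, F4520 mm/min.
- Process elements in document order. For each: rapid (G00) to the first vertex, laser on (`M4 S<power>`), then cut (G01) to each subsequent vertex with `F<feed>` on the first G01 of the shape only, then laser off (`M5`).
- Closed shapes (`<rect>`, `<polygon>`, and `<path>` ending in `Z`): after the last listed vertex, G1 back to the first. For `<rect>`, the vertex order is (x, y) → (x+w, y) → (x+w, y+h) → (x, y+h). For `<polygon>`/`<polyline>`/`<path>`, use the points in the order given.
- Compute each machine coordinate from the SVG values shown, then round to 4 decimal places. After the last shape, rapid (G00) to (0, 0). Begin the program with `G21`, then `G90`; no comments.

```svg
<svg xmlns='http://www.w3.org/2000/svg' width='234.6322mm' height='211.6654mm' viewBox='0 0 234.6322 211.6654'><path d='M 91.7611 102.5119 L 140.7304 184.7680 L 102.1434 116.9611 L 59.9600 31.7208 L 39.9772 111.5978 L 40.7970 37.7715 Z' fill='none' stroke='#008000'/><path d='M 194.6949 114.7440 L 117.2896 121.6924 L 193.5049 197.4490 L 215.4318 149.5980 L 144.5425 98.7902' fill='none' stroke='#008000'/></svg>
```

viewBox `0 0 234.6322 211.6654` with mm width/height → 1 unit = 1 mm. Flip: y_m = 211.6654 − y_svg.

**Shape 1** — `<path>` closed polygon, stroke `#008000` → engrave (S125, F4520). Machine vertices: (91.7611,109.1535) → (140.7304,26.8974) → (102.1434,94.7043) → (59.9600,179.9446) → (39.9772,100.0676) → (40.7970,173.8939) → (91.7611,109.1535). Closed: final G1 returns to the first vertex.

**Shape 2** — `<path>` open polyline, stroke `#008000` → engrave (S125, F4520). Machine vertices: (194.6949,96.9214) → (117.2896,89.9730) → (193.5049,14.2164) → (215.4318,62.0674) → (144.5425,112.8752). Open path.

G21
G90
G00 X91.7611 Y109.1535
M4 S125
G01 X140.7304 Y26.8974 F4520
G01 X102.1434 Y94.7043
G01 X59.9600 Y179.9446
G01 X39.9772 Y100.0676
G01 X40.7970 Y173.8939
G01 X91.7611 Y109.1535
M5
G00 X194.6949 Y96.9214
M4 S125
G01 X117.2896 Y89.9730 F4520
G01 X193.5049 Y14.2164
G01 X215.4318 Y62.0674
G01 X144.5425 Y112.8752
M5
G00 X0.0000 Y0.0000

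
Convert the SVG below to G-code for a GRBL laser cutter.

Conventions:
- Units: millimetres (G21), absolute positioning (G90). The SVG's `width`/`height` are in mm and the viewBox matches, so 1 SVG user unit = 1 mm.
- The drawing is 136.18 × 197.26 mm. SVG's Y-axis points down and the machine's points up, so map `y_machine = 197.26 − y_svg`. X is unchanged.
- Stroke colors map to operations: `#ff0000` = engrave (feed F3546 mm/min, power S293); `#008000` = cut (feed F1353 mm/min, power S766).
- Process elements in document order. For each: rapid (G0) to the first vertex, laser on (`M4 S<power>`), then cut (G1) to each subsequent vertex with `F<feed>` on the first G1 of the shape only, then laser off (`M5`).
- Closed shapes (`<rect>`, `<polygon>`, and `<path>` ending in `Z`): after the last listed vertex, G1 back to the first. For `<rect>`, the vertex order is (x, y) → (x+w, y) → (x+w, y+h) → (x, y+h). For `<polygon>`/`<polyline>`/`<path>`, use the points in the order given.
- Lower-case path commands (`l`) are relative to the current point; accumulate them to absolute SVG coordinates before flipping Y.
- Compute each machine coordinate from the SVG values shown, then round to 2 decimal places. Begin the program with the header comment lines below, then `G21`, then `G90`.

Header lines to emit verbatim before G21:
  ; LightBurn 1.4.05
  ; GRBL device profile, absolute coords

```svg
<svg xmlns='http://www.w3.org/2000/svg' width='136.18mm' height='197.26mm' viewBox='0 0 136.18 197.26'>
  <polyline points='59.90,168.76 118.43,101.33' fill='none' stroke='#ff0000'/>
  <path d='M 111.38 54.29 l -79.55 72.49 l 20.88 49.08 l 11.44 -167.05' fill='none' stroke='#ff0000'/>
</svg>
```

; LightBurn 1.4.05
; GRBL device profile, absolute coords
G21
G90
G0 X59.90 Y28.50
M4 S293
G1 X118.43 Y95.93 F3546
M5
G0 X111.38 Y142.97
M4 S293
G1 X31.83 Y70.48 F3546
G1 X52.71 Y21.40
G1 X64.15 Y188.45
M5

viewBox `0 0 136.18 197.26` with mm width/height → 1 unit = 1 mm. Flip: y_m = 197.26 − y_svg.

**Shape 1** — `<polyline>` line segment, stroke `#ff0000` → engrave (S293, F3546). Machine vertices: (59.90,28.50) → (118.43,95.93). Open path.

**Shape 2** — `<path>` open polyline, stroke `#ff0000` → engrave (S293, F3546). Machine vertices: (111.38,142.97) → (31.83,70.48) → (52.71,21.40) → (64.15,188.45). Open path.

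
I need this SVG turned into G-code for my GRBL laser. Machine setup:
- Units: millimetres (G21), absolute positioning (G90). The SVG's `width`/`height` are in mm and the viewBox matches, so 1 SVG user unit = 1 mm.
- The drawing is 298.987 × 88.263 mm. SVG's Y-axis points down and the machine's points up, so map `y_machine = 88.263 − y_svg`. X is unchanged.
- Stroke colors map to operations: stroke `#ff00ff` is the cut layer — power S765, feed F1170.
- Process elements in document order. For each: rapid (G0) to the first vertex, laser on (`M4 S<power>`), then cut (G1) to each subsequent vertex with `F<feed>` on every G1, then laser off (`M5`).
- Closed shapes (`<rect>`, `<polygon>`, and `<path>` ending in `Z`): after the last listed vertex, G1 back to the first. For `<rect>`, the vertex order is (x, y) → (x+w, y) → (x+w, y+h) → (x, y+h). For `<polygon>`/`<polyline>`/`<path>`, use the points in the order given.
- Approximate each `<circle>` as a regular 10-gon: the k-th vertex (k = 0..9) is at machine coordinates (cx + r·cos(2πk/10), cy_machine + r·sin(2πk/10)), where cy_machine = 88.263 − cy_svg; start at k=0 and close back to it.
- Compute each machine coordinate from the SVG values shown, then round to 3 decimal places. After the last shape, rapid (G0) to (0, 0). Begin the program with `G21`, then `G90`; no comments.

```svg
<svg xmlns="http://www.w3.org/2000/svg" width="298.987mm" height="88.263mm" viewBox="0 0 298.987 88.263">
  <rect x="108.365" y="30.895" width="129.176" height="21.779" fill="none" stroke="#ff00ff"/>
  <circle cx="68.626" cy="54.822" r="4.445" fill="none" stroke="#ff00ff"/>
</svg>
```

G21
G90
G0 X108.365 Y57.368
M4 S765
G1 X237.541 Y57.368 F1170
G1 X237.541 Y35.589 F1170
G1 X108.365 Y35.589 F1170
G1 X108.365 Y57.368 F1170
M5
G0 X73.071 Y33.441
M4 S765
G1 X72.222 Y36.054 F1170
G1 X70.000 Y37.668 F1170
G1 X67.252 Y37.668 F1170
G1 X65.030 Y36.054 F1170
G1 X64.181 Y33.441 F1170
G1 X65.030 Y30.828 F1170
G1 X67.252 Y29.214 F1170
G1 X70.000 Y29.214 F1170
G1 X72.222 Y30.828 F1170
G1 X73.071 Y33.441 F1170
M5
G0 X0.000 Y0.000

1 u = 1 mm; y_m = 88.263 − y.

[1] `<rect>` rectangle, #ff00ff→cut S765 F1170: (108.365,57.368) → (237.541,57.368) → (237.541,35.589) → (108.365,35.589) → (108.365,57.368) (closed)

[2] `<circle>` circle, #ff00ff→cut S765 F1170: (73.071,33.441) → (72.222,36.054) → (70.000,37.668) → (67.252,37.668) → (65.030,36.054) → (64.181,33.441) → (65.030,30.828) → (67.252,29.214) → (70.000,29.214) → (72.222,30.828) → (73.071,33.441) (closed)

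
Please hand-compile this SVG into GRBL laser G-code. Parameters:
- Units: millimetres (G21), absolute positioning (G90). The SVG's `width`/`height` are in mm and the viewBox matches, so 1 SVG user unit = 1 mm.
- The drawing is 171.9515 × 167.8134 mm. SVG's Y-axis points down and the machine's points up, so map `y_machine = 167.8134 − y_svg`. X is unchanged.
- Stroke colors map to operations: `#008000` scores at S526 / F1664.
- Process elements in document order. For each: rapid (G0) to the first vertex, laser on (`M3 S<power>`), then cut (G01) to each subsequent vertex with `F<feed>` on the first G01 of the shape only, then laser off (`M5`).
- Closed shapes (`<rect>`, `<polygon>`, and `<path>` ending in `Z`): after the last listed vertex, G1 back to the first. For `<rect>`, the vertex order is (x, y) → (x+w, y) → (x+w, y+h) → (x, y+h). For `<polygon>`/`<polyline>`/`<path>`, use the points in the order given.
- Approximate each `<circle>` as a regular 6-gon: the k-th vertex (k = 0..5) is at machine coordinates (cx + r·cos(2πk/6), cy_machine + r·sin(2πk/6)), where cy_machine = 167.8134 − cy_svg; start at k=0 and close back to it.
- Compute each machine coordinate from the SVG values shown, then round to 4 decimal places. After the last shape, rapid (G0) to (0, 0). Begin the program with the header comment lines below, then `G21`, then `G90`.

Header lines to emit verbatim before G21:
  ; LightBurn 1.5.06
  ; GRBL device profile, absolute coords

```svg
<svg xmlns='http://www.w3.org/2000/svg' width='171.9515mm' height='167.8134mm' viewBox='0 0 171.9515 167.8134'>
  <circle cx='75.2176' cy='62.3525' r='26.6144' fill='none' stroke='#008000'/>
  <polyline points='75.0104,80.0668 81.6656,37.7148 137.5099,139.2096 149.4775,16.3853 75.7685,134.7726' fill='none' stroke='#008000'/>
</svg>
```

Since the viewBox matches the mm dimensions, user units are millimetres directly. The only transform is the Y-flip y_m = 167.8134 − y_svg.

Shape 1 is a circle drawn with `<circle>`. Its stroke #008000 means score at S526, F1664. After flipping Y the toolpath is (101.8320,105.4609) → (88.5248,128.5096) → (61.9104,128.5096) → (48.6032,105.4609) → (61.9104,82.4122) → (88.5248,82.4122) → (101.8320,105.4609), returning to the start.

Shape 2 is a open polyline drawn with `<polyline>`. Its stroke #008000 means score at S526, F1664. After flipping Y the toolpath is (75.0104,87.7466) → (81.6656,130.0986) → (137.5099,28.6038) → (149.4775,151.4281) → (75.7685,33.0408).

; LightBurn 1.5.06
; GRBL device profile, absolute coords
G21
G90
G0 X101.8320 Y105.4609
M3 S526
G01 X88.5248 Y128.5096 F1664
G01 X61.9104 Y128.5096
G01 X48.6032 Y105.4609
G01 X61.9104 Y82.4122
G01 X88.5248 Y82.4122
G01 X101.8320 Y105.4609
M5
G0 X75.0104 Y87.7466
M3 S526
G01 X81.6656 Y130.0986 F1664
G01 X137.5099 Y28.6038
G01 X149.4775 Y151.4281
G01 X75.7685 Y33.0408
M5
G0 X0.0000 Y0.0000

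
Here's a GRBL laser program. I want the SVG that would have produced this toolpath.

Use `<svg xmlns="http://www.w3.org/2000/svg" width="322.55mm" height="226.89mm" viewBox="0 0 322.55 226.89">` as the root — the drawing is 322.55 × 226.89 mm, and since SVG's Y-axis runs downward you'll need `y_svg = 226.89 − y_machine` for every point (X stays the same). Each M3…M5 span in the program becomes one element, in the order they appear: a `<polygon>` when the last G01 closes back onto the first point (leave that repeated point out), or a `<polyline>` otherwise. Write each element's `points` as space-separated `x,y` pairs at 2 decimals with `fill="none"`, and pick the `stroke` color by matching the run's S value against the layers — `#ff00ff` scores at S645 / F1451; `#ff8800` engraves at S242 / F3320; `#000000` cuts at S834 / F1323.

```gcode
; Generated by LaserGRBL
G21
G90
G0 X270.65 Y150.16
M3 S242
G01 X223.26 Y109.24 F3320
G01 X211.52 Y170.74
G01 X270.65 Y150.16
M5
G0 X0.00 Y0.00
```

<svg xmlns="http://www.w3.org/2000/svg" width="322.55mm" height="226.89mm" viewBox="0 0 322.55 226.89">
  <polygon points="270.65,76.73 223.26,117.65 211.52,56.15" fill="none" stroke="#ff8800"/>
</svg>

Machine Y-up, SVG Y-down with viewBox height 226.89, so y_svg = 226.89 − y_machine; X carries over. Every run uses S242, so all elements get stroke `#ff8800` (engrave).

Run 1: The run returns to its start, so emit a `<polygon>` with points (Y-flipped): 270.65,76.73 223.26,117.65 211.52,56.15.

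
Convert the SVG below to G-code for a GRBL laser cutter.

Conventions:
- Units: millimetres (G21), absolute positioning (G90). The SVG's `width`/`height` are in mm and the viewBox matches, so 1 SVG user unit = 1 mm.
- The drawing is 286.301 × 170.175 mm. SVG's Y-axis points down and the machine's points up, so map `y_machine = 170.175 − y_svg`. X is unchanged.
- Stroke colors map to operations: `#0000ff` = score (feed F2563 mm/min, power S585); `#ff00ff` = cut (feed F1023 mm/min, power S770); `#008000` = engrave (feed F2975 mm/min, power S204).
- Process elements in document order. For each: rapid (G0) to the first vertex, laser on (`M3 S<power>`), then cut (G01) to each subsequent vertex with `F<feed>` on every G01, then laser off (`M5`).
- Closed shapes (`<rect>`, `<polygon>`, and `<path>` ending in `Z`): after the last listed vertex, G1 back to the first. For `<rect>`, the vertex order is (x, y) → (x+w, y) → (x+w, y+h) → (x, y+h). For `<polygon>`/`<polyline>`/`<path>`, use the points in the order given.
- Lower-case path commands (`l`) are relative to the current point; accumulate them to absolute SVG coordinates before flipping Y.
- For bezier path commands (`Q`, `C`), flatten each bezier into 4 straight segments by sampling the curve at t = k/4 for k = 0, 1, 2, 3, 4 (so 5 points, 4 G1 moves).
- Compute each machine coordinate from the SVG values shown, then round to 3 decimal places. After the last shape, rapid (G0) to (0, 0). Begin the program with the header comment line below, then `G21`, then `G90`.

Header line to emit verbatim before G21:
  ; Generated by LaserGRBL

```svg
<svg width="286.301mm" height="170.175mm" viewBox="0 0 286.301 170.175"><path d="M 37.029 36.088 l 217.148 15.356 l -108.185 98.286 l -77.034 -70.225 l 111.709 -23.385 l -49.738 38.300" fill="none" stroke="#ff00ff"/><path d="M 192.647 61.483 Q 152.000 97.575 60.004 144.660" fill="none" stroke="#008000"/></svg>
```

viewBox `0 0 286.301 170.175` with mm width/height → 1 unit = 1 mm. Flip: y_m = 170.175 − y_svg.

**Shape 1** — `<path>` open polyline, stroke `#ff00ff` → cut (S770, F1023). Machine vertices: (37.029,134.087) → (254.177,118.731) → (145.992,20.445) → (68.958,90.670) → (180.667,114.055) → (130.929,75.755). Open path.

**Shape 2** — `<path>` quadratic bezier, stroke `#008000` → engrave (S204, F2975). Control points (SVG): P0=(192.647,61.483), P1=(152.000,97.575), P2=(60.004,144.660); sampled at t=k/4. Machine vertices: (192.647,108.692) → (169.114,89.959) → (139.163,69.852) → (102.793,48.370) → (60.004,25.515). Open path.

; Generated by LaserGRBL
G21
G90
G0 X37.029 Y134.087
M3 S770
G01 X254.177 Y118.731 F1023
G01 X145.992 Y20.445 F1023
G01 X68.958 Y90.670 F1023
G01 X180.667 Y114.055 F1023
G01 X130.929 Y75.755 F1023
M5
G0 X192.647 Y108.692
M3 S204
G01 X169.114 Y89.959 F2975
G01 X139.163 Y69.852 F2975
G01 X102.793 Y48.370 F2975
G01 X60.004 Y25.515 F2975
M5
G0 X0.000 Y0.000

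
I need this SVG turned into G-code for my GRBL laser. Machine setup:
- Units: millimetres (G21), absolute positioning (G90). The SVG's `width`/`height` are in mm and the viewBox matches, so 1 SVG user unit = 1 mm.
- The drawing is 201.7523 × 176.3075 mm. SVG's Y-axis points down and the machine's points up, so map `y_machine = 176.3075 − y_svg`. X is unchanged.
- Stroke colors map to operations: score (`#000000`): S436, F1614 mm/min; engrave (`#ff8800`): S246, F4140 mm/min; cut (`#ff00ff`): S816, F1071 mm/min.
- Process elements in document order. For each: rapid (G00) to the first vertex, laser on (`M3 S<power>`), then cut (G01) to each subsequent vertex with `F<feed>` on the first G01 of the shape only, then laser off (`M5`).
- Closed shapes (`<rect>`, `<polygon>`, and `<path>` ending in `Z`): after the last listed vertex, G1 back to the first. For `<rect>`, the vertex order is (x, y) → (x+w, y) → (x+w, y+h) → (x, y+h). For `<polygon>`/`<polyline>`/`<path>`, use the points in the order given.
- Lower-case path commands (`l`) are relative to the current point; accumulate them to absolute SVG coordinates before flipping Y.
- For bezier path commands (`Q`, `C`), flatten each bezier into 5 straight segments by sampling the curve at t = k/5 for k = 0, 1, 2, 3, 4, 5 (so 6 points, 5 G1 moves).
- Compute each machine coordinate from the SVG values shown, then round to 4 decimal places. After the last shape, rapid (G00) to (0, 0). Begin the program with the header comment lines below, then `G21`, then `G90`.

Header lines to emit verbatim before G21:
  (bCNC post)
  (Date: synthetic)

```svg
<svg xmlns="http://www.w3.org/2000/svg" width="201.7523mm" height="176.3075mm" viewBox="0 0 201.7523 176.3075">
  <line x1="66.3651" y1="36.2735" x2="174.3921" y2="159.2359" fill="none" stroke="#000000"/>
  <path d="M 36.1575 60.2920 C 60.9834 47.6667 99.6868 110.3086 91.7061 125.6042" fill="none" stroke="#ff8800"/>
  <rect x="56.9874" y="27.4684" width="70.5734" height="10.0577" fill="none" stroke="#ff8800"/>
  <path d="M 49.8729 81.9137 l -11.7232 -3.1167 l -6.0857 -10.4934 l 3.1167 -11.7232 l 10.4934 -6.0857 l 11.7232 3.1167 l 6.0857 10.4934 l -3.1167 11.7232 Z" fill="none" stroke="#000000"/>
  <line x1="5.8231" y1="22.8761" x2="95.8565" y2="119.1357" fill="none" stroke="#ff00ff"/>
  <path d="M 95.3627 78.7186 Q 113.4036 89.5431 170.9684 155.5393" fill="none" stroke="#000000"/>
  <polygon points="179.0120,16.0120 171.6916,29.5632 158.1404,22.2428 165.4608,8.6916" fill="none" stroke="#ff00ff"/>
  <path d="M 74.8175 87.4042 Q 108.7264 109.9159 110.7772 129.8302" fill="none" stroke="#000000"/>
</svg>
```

(bCNC post)
(Date: synthetic)
G21
G90
G00 X66.3651 Y140.0340
M3 S436
G01 X174.3921 Y17.0716 F1614
M5
G00 X36.1575 Y116.0155
M3 S246
G01 X52.2338 Y115.5395 F4140
G01 X68.7338 Y102.8849
G01 X82.7505 Y83.9370
G01 X91.3769 Y64.5813
G01 X91.7061 Y50.7033
M5
G00 X56.9874 Y148.8391
M3 S246
G01 X127.5608 Y148.8391 F4140
G01 X127.5608 Y138.7814
G01 X56.9874 Y138.7814
G01 X56.9874 Y148.8391
M5
G00 X49.8729 Y94.3938
M3 S436
G01 X38.1497 Y97.5105 F1614
G01 X32.0640 Y108.0039
G01 X35.1807 Y119.7271
G01 X45.6741 Y125.8128
G01 X57.3973 Y122.6961
G01 X63.4830 Y112.2027
G01 X60.3663 Y100.4795
G01 X49.8729 Y94.3938
M5
G00 X5.8231 Y153.4314
M3 S816
G01 X95.8565 Y57.1718 F1071
M5
G00 X95.3627 Y97.5889
M3 S436
G01 X104.1600 Y91.0522 F1614
G01 X116.1192 Y80.1018
G01 X131.2404 Y64.7377
G01 X149.5234 Y44.9598
G01 X170.9684 Y20.7682
M5
G00 X179.0120 Y160.2955
M3 S816
G01 X171.6916 Y146.7443 F1071
G01 X158.1404 Y154.0647
G01 X165.4608 Y167.6159
G01 X179.0120 Y160.2955
M5
G00 X74.8175 Y88.9033
M3 S436
G01 X87.1067 Y80.0025 F1614
G01 X96.8473 Y71.3095
G01 X104.0393 Y62.8243
G01 X108.6826 Y54.5469
G01 X110.7772 Y46.4773
M5
G00 X0.0000 Y0.0000

Since the viewBox matches the mm dimensions, user units are millimetres directly. The only transform is the Y-flip y_m = 176.3075 − y_svg.

Shape 1 is a line segment drawn with `<line>`. Its stroke #000000 means score at S436, F1614. After flipping Y the toolpath is (66.3651,140.0340) → (174.3921,17.0716).

Shape 2 is a cubic bezier drawn with `<path>`. Its stroke #ff8800 means engrave at S246, F4140. After flipping Y the toolpath is (36.1575,116.0155) → (52.2338,115.5395) → (68.7338,102.8849) → (82.7505,83.9370) → (91.3769,64.5813) → (91.7061,50.7033).

Shape 3 is a rectangle drawn with `<rect>`. Its stroke #ff8800 means engrave at S246, F4140. After flipping Y the toolpath is (56.9874,148.8391) → (127.5608,148.8391) → (127.5608,138.7814) → (56.9874,138.7814) → (56.9874,148.8391), returning to the start.

Shape 4 is a regular polygon drawn with `<path>`. Its stroke #000000 means score at S436, F1614. After flipping Y the toolpath is (49.8729,94.3938) → (38.1497,97.5105) → (32.0640,108.0039) → (35.1807,119.7271) → (45.6741,125.8128) → (57.3973,122.6961) → (63.4830,112.2027) → (60.3663,100.4795) → (49.8729,94.3938), returning to the start.

Shape 5 is a line segment drawn with `<line>`. Its stroke #ff00ff means cut at S816, F1071. After flipping Y the toolpath is (5.8231,153.4314) → (95.8565,57.1718).

Shape 6 is a quadratic bezier drawn with `<path>`. Its stroke #000000 means score at S436, F1614. After flipping Y the toolpath is (95.3627,97.5889) → (104.1600,91.0522) → (116.1192,80.1018) → (131.2404,64.7377) → (149.5234,44.9598) → (170.9684,20.7682).

Shape 7 is a regular polygon drawn with `<polygon>`. Its stroke #ff00ff means cut at S816, F1071. After flipping Y the toolpath is (179.0120,160.2955) → (171.6916,146.7443) → (158.1404,154.0647) → (165.4608,167.6159) → (179.0120,160.2955), returning to the start.

Shape 8 is a quadratic bezier drawn with `<path>`. Its stroke #000000 means score at S436, F1614. After flipping Y the toolpath is (74.8175,88.9033) → (87.1067,80.0025) → (96.8473,71.3095) → (104.0393,62.8243) → (108.6826,54.5469) → (110.7772,46.4773).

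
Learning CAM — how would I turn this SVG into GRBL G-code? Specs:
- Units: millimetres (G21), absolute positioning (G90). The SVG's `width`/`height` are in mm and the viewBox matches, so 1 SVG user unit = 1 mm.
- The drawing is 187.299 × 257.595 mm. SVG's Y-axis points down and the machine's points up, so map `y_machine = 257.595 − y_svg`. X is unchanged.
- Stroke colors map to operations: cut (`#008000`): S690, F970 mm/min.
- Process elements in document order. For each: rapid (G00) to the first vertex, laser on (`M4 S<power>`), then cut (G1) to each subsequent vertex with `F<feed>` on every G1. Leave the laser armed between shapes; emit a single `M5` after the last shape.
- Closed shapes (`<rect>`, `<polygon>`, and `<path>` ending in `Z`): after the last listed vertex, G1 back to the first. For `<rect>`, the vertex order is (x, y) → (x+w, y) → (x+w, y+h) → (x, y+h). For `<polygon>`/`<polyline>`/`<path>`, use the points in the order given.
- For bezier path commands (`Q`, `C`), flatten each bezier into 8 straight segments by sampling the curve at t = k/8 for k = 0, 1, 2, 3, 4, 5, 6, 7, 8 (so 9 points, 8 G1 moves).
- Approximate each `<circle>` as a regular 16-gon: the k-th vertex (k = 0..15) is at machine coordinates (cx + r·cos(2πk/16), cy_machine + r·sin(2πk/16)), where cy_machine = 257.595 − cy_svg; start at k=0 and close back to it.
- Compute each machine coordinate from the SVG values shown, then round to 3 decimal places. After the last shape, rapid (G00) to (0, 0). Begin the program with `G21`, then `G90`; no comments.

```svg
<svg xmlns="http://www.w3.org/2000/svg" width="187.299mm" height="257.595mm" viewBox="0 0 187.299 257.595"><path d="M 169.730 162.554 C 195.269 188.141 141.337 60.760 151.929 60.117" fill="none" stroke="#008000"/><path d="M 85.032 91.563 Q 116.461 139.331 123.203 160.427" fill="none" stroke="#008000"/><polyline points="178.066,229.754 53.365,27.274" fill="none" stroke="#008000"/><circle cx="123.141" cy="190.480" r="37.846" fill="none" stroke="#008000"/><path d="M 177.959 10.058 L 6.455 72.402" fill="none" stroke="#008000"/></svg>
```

G21
G90
G00 X169.730 Y95.041
M4 S690
G1 X175.863 Y92.070 F970
G1 X176.233 Y100.162 F970
G1 X172.528 Y116.039 F970
G1 X166.435 Y136.423 F970
G1 X159.641 Y158.037 F970
G1 X153.833 Y177.603 F970
G1 X150.700 Y191.842 F970
G1 X151.929 Y197.478 F970
G00 X85.032 Y166.032
M4 S690
G1 X92.504 Y154.507 F970
G1 X99.204 Y143.815 F970
G1 X105.132 Y133.957 F970
G1 X110.289 Y124.932 F970
G1 X114.675 Y116.741 F970
G1 X118.289 Y109.383 F970
G1 X121.132 Y102.859 F970
G1 X123.203 Y97.168 F970
G00 X178.066 Y27.841
M4 S690
G1 X53.365 Y230.321 F970
G00 X160.987 Y67.115
M4 S690
G1 X158.106 Y81.598 F970
G1 X149.902 Y93.876 F970
G1 X137.624 Y102.080 F970
G1 X123.141 Y104.961 F970
G1 X108.658 Y102.080 F970
G1 X96.380 Y93.876 F970
G1 X88.176 Y81.598 F970
G1 X85.295 Y67.115 F970
G1 X88.176 Y52.632 F970
G1 X96.380 Y40.354 F970
G1 X108.658 Y32.150 F970
G1 X123.141 Y29.269 F970
G1 X137.624 Y32.150 F970
G1 X149.902 Y40.354 F970
G1 X158.106 Y52.632 F970
G1 X160.987 Y67.115 F970
G00 X177.959 Y247.537
M4 S690
G1 X6.455 Y185.193 F970
M5
G00 X0.000 Y0.000

viewBox `0 0 187.299 257.595` with mm width/height → 1 unit = 1 mm. Flip: y_m = 257.595 − y_svg.

**Shape 1** — `<path>` cubic bezier, stroke `#008000` → cut (S690, F970). Control points (SVG): P0=(169.730,162.554), P1=(195.269,188.141), P2=(141.337,60.760), P3=(151.929,60.117); sampled at t=k/8. Machine vertices: (169.730,95.041) → (175.863,92.070) → (176.233,100.162) → (172.528,116.039) → (166.435,136.423) → (159.641,158.037) → (153.833,177.603) → (150.700,191.842) → (151.929,197.478). Open path.

**Shape 2** — `<path>` quadratic bezier, stroke `#008000` → cut (S690, F970). Control points (SVG): P0=(85.032,91.563), P1=(116.461,139.331), P2=(123.203,160.427); sampled at t=k/8. Machine vertices: (85.032,166.032) → (92.504,154.507) → (99.204,143.815) → (105.132,133.957) → (110.289,124.932) → (114.675,116.741) → (118.289,109.383) → (121.132,102.859) → (123.203,97.168). Open path.

**Shape 3** — `<polyline>` line segment, stroke `#008000` → cut (S690, F970). Machine vertices: (178.066,27.841) → (53.365,230.321). Open path.

**Shape 4** — `<circle>` circle, stroke `#008000` → cut (S690, F970). Machine vertices: (160.987,67.115) → (158.106,81.598) → (149.902,93.876) → (137.624,102.080) → (123.141,104.961) → (108.658,102.080) → (96.380,93.876) → (88.176,81.598) → (85.295,67.115) → (88.176,52.632) → (96.380,40.354) → (108.658,32.150) → (123.141,29.269) → (137.624,32.150) → (149.902,40.354) → (158.106,52.632) → (160.987,67.115). Closed: final G1 returns to the first vertex.

**Shape 5** — `<path>` line segment, stroke `#008000` → cut (S690, F970). Machine vertices: (177.959,247.537) → (6.455,185.193). Open path.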